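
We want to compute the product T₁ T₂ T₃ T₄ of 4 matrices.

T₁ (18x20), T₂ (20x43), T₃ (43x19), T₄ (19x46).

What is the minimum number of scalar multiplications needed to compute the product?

Adjacent pairs: T₁T₂ = 18·20·43 = 15480; T₂T₃ = 20·43·19 = 16340; T₃T₄ = 43·19·46 = 37582.
Length 3: T₁..T₃: k=1: 0+16340+18·20·19=23180; k=2: 15480+0+18·43·19=30186 → min 23180 | T₂..T₄: k=2: 0+37582+20·43·46=77142; k=3: 16340+0+20·19·46=33820 → min 33820.
Length 4: T₁..T₄: k=1: 0+33820+18·20·46=50380; k=2: 15480+37582+18·43·46=88666; k=3: 23180+0+18·19·46=38912 → min 38912.
Optimal order: ((T₁ (T₂ T₃)) T₄) with cost 38912.

38912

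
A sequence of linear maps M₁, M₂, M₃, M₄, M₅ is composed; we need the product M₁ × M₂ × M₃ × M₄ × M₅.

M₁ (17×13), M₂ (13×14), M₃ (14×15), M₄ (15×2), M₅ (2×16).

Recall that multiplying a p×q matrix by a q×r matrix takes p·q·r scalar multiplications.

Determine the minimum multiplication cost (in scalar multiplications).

Adjacent pairs: M₁M₂ = 17·13·14 = 3094; M₂M₃ = 13·14·15 = 2730; M₃M₄ = 14·15·2 = 420; M₄M₅ = 15·2·16 = 480.
Length 3: M₁..M₃: k=1: 0+2730+17·13·15=6045; k=2: 3094+0+17·14·15=6664 → min 6045 | M₂..M₄: k=2: 0+420+13·14·2=784; k=3: 2730+0+13·15·2=3120 → min 784 | M₃..M₅: k=3: 0+480+14·15·16=3840; k=4: 420+0+14·2·16=868 → min 868.
Length 4: M₁..M₄: k=1: 0+784+17·13·2=1226; k=2: 3094+420+17·14·2=3990; k=3: 6045+0+17·15·2=6555 → min 1226 | M₂..M₅: k=2: 0+868+13·14·16=3780; k=3: 2730+480+13·15·16=6330; k=4: 784+0+13·2·16=1200 → min 1200.
Length 5: M₁..M₅: k=1: 0+1200+17·13·16=4736; k=2: 3094+868+17·14·16=7770; k=3: 6045+480+17·15·16=10605; k=4: 1226+0+17·2·16=1770 → min 1770.
Optimal order: ((M₁ × (M₂ × (M₃ × M₄))) × M₅) with cost 1770.

1770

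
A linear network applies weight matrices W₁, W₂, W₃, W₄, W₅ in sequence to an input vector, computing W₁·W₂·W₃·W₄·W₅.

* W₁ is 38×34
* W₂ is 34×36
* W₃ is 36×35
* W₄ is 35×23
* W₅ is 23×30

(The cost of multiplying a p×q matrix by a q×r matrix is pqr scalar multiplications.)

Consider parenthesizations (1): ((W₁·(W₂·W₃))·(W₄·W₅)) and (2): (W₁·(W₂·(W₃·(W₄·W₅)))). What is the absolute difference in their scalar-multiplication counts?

14680

Order (1) = ((W₁·(W₂·W₃))·(W₄·W₅)): (W₂·W₃): 34×36 by 36×35 → 34×35, cost 34·36·35 = 42840; (W₁·(W₂·W₃)): 38×34 by 34×35 → 38×35, cost 38·34·35 = 45220; cumulative 88060; (W₄·W₅): 35×23 by 23×30 → 35×30, cost 35·23·30 = 24150; ((W₁·(W₂·W₃))·(W₄·W₅)): 38×35 by 35×30 → 38×30, cost 38·35·30 = 39900; cumulative 152110. Total 152110.
Order (2) = (W₁·(W₂·(W₃·(W₄·W₅)))): (W₄·W₅): 35×23 by 23×30 → 35×30, cost 35·23·30 = 24150; (W₃·(W₄·W₅)): 36×35 by 35×30 → 36×30, cost 36·35·30 = 37800; cumulative 61950; (W₂·(W₃·(W₄·W₅))): 34×36 by 36×30 → 34×30, cost 34·36·30 = 36720; cumulative 98670; (W₁·(W₂·(W₃·(W₄·W₅)))): 38×34 by 34×30 → 38×30, cost 38·34·30 = 38760; cumulative 137430. Total 137430.
Difference: |152110 − 137430| = 14680.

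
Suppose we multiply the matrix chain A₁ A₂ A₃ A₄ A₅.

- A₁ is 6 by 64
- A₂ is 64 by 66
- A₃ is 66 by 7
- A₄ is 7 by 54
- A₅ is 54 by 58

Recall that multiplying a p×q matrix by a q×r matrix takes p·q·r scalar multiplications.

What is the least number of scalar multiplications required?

49176

Adjacent pairs: A₁A₂ = 6·64·66 = 25344; A₂A₃ = 64·66·7 = 29568; A₃A₄ = 66·7·54 = 24948; A₄A₅ = 7·54·58 = 21924.
Length 3: A₁..A₃: k=1: 0+29568+6·64·7=32256; k=2: 25344+0+6·66·7=28116 → min 28116 | A₂..A₄: k=2: 0+24948+64·66·54=253044; k=3: 29568+0+64·7·54=53760 → min 53760 | A₃..A₅: k=3: 0+21924+66·7·58=48720; k=4: 24948+0+66·54·58=231660 → min 48720.
Length 4: A₁..A₄: k=1: 0+53760+6·64·54=74496; k=2: 25344+24948+6·66·54=71676; k=3: 28116+0+6·7·54=30384 → min 30384 | A₂..A₅: k=2: 0+48720+64·66·58=293712; k=3: 29568+21924+64·7·58=77476; k=4: 53760+0+64·54·58=254208 → min 77476.
Length 5: A₁..A₅: k=1: 0+77476+6·64·58=99748; k=2: 25344+48720+6·66·58=97032; k=3: 28116+21924+6·7·58=52476; k=4: 30384+0+6·54·58=49176 → min 49176.
Optimal order: ((((A₁ A₂) A₃) A₄) A₅) with cost 49176.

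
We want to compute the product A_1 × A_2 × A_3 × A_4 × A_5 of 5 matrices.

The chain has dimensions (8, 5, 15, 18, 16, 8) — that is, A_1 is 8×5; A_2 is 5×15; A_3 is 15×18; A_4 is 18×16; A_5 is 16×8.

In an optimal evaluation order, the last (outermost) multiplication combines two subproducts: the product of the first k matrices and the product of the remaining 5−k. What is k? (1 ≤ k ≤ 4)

1

Adjacent pairs: A_1A_2 = 8·5·15 = 600; A_2A_3 = 5·15·18 = 1350; A_3A_4 = 15·18·16 = 4320; A_4A_5 = 18·16·8 = 2304.
Length 3: A_1..A_3: k=1: 0+1350+8·5·18=2070; k=2: 600+0+8·15·18=2760 → min 2070 | A_2..A_4: k=2: 0+4320+5·15·16=5520; k=3: 1350+0+5·18·16=2790 → min 2790 | A_3..A_5: k=3: 0+2304+15·18·8=4464; k=4: 4320+0+15·16·8=6240 → min 4464.
Length 4: A_1..A_4: k=1: 0+2790+8·5·16=3430; k=2: 600+4320+8·15·16=6840; k=3: 2070+0+8·18·16=4374 → min 3430 | A_2..A_5: k=2: 0+4464+5·15·8=5064; k=3: 1350+2304+5·18·8=4374; k=4: 2790+0+5·16·8=3430 → min 3430.
Top-level splits: k=1: (A_1..A_1)·(A_2..A_5) → 0+3430+8·5·8 = 3750; k=2: (A_1..A_2)·(A_3..A_5) → 600+4464+8·15·8 = 6024; k=3: (A_1..A_3)·(A_4..A_5) → 2070+2304+8·18·8 = 5526; k=4: (A_1..A_4)·(A_5..A_5) → 3430+0+8·16·8 = 4454.
Best split is after A_1, i.e. k = 1.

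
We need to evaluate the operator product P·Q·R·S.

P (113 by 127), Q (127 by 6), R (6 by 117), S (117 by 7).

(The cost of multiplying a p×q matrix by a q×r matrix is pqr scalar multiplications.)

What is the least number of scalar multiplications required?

95766

Adjacent pairs: PQ = 113·127·6 = 86106; QR = 127·6·117 = 89154; RS = 6·117·7 = 4914.
Length 3: P..R: k=1: 0+89154+113·127·117=1768221; k=2: 86106+0+113·6·117=165432 → min 165432 | Q..S: k=2: 0+4914+127·6·7=10248; k=3: 89154+0+127·117·7=193167 → min 10248.
Length 4: P..S: k=1: 0+10248+113·127·7=110705; k=2: 86106+4914+113·6·7=95766; k=3: 165432+0+113·117·7=257979 → min 95766.
Optimal order: ((P·Q)·(R·S)) with cost 95766.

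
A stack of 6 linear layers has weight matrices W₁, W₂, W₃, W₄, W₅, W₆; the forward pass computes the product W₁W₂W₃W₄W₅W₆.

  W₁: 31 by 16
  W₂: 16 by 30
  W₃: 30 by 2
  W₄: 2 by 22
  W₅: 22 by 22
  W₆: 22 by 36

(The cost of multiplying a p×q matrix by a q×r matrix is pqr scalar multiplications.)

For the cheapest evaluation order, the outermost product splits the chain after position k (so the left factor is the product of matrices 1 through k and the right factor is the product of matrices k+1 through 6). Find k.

Adjacent pairs: W₁W₂ = 31·16·30 = 14880; W₂W₃ = 16·30·2 = 960; W₃W₄ = 30·2·22 = 1320; W₄W₅ = 2·22·22 = 968; W₅W₆ = 22·22·36 = 17424.
Length 3: W₁..W₃: k=1: 0+960+31·16·2=1952; k=2: 14880+0+31·30·2=16740 → min 1952 | W₂..W₄: k=2: 0+1320+16·30·22=11880; k=3: 960+0+16·2·22=1664 → min 1664 | W₃..W₅: k=3: 0+968+30·2·22=2288; k=4: 1320+0+30·22·22=15840 → min 2288 | W₄..W₆: k=4: 0+17424+2·22·36=19008; k=5: 968+0+2·22·36=2552 → min 2552.
Length 4: W₁..W₄: k=1: 0+1664+31·16·22=12576; k=2: 14880+1320+31·30·22=36660; k=3: 1952+0+31·2·22=3316 → min 3316 | W₂..W₅: k=2: 0+2288+16·30·22=12848; k=3: 960+968+16·2·22=2632; k=4: 1664+0+16·22·22=9408 → min 2632 | W₃..W₆: k=3: 0+2552+30·2·36=4712; k=4: 1320+17424+30·22·36=42504; k=5: 2288+0+30·22·36=26048 → min 4712.
Length 5: W₁..W₅: k=1: 0+2632+31·16·22=13544; k=2: 14880+2288+31·30·22=37628; k=3: 1952+968+31·2·22=4284; k=4: 3316+0+31·22·22=18320 → min 4284 | W₂..W₆: k=2: 0+4712+16·30·36=21992; k=3: 960+2552+16·2·36=4664; k=4: 1664+17424+16·22·36=31760; k=5: 2632+0+16·22·36=15304 → min 4664.
Top-level splits: k=1: (W₁..W₁)·(W₂..W₆) → 0+4664+31·16·36 = 22520; k=2: (W₁..W₂)·(W₃..W₆) → 14880+4712+31·30·36 = 53072; k=3: (W₁..W₃)·(W₄..W₆) → 1952+2552+31·2·36 = 6736; k=4: (W₁..W₄)·(W₅..W₆) → 3316+17424+31·22·36 = 45292; k=5: (W₁..W₅)·(W₆..W₆) → 4284+0+31·22·36 = 28836.
Best split is after W₃, i.e. k = 3.

3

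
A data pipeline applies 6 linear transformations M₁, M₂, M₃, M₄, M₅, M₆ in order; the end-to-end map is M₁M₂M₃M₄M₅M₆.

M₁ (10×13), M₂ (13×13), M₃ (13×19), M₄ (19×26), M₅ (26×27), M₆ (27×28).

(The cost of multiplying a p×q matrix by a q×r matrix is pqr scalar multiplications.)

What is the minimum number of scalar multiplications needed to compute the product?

Adjacent pairs: M₁M₂ = 10·13·13 = 1690; M₂M₃ = 13·13·19 = 3211; M₃M₄ = 13·19·26 = 6422; M₄M₅ = 19·26·27 = 13338; M₅M₆ = 26·27·28 = 19656.
Length 3: M₁..M₃: k=1: 0+3211+10·13·19=5681; k=2: 1690+0+10·13·19=4160 → min 4160 | M₂..M₄: k=2: 0+6422+13·13·26=10816; k=3: 3211+0+13·19·26=9633 → min 9633 | M₃..M₅: k=3: 0+13338+13·19·27=20007; k=4: 6422+0+13·26·27=15548 → min 15548 | M₄..M₆: k=4: 0+19656+19·26·28=33488; k=5: 13338+0+19·27·28=27702 → min 27702.
Length 4: M₁..M₄: k=1: 0+9633+10·13·26=13013; k=2: 1690+6422+10·13·26=11492; k=3: 4160+0+10·19·26=9100 → min 9100 | M₂..M₅: k=2: 0+15548+13·13·27=20111; k=3: 3211+13338+13·19·27=23218; k=4: 9633+0+13·26·27=18759 → min 18759 | M₃..M₆: k=3: 0+27702+13·19·28=34618; k=4: 6422+19656+13·26·28=35542; k=5: 15548+0+13·27·28=25376 → min 25376.
Length 5: M₁..M₅: k=1: 0+18759+10·13·27=22269; k=2: 1690+15548+10·13·27=20748; k=3: 4160+13338+10·19·27=22628; k=4: 9100+0+10·26·27=16120 → min 16120 | M₂..M₆: k=2: 0+25376+13·13·28=30108; k=3: 3211+27702+13·19·28=37829; k=4: 9633+19656+13·26·28=38753; k=5: 18759+0+13·27·28=28587 → min 28587.
Length 6: M₁..M₆: k=1: 0+28587+10·13·28=32227; k=2: 1690+25376+10·13·28=30706; k=3: 4160+27702+10·19·28=37182; k=4: 9100+19656+10·26·28=36036; k=5: 16120+0+10·27·28=23680 → min 23680.
Optimal order: (((((M₁M₂)M₃)M₄)M₅)M₆) with cost 23680.

23680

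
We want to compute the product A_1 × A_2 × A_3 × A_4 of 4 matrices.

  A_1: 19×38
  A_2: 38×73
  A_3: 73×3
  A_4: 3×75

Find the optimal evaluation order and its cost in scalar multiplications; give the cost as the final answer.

14763

Adjacent pairs: A_1A_2 = 19·38·73 = 52706; A_2A_3 = 38·73·3 = 8322; A_3A_4 = 73·3·75 = 16425.
Length 3: A_1..A_3: k=1: 0+8322+19·38·3=10488; k=2: 52706+0+19·73·3=56867 → min 10488 | A_2..A_4: k=2: 0+16425+38·73·75=224475; k=3: 8322+0+38·3·75=16872 → min 16872.
Length 4: A_1..A_4: k=1: 0+16872+19·38·75=71022; k=2: 52706+16425+19·73·75=173156; k=3: 10488+0+19·3·75=14763 → min 14763.
Optimal parenthesization: ((A_1 × (A_2 × A_3)) × A_4) with cost 14763.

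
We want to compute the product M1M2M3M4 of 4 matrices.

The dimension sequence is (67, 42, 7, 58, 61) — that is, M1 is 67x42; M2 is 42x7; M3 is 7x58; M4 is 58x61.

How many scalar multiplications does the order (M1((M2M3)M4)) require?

337302

(M2M3): 42×7 by 7×58 → 42×58, cost 42·7·58 = 17052
((M2M3)M4): 42×58 by 58×61 → 42×61, cost 42·58·61 = 148596; cumulative 165648
(M1((M2M3)M4)): 67×42 by 42×61 → 67×61, cost 67·42·61 = 171654; cumulative 337302
Total: 337302 scalar multiplications.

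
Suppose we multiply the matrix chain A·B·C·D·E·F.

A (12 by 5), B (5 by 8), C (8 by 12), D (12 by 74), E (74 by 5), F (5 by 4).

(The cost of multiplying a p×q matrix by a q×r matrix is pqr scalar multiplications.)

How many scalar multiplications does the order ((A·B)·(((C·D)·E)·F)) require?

(A·B): 12×5 by 5×8 → 12×8, cost 12·5·8 = 480
(C·D): 8×12 by 12×74 → 8×74, cost 8·12·74 = 7104
((C·D)·E): 8×74 by 74×5 → 8×5, cost 8·74·5 = 2960; cumulative 10064
(((C·D)·E)·F): 8×5 by 5×4 → 8×4, cost 8·5·4 = 160; cumulative 10224
((A·B)·(((C·D)·E)·F)): 12×8 by 8×4 → 12×4, cost 12·8·4 = 384; cumulative 11088
Total: 11088 scalar multiplications.

11088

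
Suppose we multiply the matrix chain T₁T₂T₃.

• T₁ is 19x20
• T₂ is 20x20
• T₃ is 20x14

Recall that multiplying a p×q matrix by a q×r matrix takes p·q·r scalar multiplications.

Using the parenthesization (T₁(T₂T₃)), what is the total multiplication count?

(T₂T₃): 20×20 by 20×14 → 20×14, cost 20·20·14 = 5600
(T₁(T₂T₃)): 19×20 by 20×14 → 19×14, cost 19·20·14 = 5320; cumulative 10920
Total: 10920 scalar multiplications.

10920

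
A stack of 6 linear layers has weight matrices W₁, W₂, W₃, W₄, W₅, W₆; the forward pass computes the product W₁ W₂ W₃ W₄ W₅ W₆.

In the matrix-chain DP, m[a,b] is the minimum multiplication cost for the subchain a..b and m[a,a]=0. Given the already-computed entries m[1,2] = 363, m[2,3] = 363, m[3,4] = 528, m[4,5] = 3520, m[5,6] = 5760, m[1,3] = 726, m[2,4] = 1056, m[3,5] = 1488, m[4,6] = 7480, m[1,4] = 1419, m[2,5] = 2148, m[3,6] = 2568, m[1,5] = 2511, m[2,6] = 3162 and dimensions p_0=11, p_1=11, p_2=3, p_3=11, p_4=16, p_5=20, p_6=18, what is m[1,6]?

3525

m[1,6] = min over k∈[1,5] of m[1,k]+m[k+1,6]+p_{0}·p_k·p_{6}.
k=1: 0 + 3162 + 11·11·18 = 5340; k=2: 363 + 2568 + 11·3·18 = 3525; k=3: 726 + 7480 + 11·11·18 = 10384; k=4: 1419 + 5760 + 11·16·18 = 10347; k=5: 2511 + 0 + 11·20·18 = 6471.
Minimum: 3525 at k=2.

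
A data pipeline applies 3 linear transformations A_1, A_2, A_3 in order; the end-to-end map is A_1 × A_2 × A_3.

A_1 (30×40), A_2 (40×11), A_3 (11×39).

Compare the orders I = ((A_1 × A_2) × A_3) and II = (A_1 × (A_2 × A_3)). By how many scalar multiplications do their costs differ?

37890

Order I = ((A_1 × A_2) × A_3): (A_1 × A_2): 30×40 by 40×11 → 30×11, cost 30·40·11 = 13200; ((A_1 × A_2) × A_3): 30×11 by 11×39 → 30×39, cost 30·11·39 = 12870; cumulative 26070. Total 26070.
Order II = (A_1 × (A_2 × A_3)): (A_2 × A_3): 40×11 by 11×39 → 40×39, cost 40·11·39 = 17160; (A_1 × (A_2 × A_3)): 30×40 by 40×39 → 30×39, cost 30·40·39 = 46800; cumulative 63960. Total 63960.
Difference: |26070 − 63960| = 37890.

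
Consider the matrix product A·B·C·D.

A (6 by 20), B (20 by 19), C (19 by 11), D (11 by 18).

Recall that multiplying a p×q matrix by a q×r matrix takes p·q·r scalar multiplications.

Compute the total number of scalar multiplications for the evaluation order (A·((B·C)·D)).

10300

(B·C): 20×19 by 19×11 → 20×11, cost 20·19·11 = 4180
((B·C)·D): 20×11 by 11×18 → 20×18, cost 20·11·18 = 3960; cumulative 8140
(A·((B·C)·D)): 6×20 by 20×18 → 6×18, cost 6·20·18 = 2160; cumulative 10300
Total: 10300 scalar multiplications.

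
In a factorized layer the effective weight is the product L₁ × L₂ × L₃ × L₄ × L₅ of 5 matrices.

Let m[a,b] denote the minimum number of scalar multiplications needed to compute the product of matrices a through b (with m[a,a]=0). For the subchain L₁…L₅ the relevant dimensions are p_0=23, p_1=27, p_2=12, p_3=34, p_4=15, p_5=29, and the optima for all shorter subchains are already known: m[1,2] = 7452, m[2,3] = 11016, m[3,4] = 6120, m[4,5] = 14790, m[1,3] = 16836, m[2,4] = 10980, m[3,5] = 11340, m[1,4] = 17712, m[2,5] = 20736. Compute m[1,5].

m[1,5] = min over k∈[1,4] of m[1,k]+m[k+1,5]+p_{0}·p_k·p_{5}.
k=1: 0 + 20736 + 23·27·29 = 38745; k=2: 7452 + 11340 + 23·12·29 = 26796; k=3: 16836 + 14790 + 23·34·29 = 54304; k=4: 17712 + 0 + 23·15·29 = 27717.
Minimum: 26796 at k=2.

26796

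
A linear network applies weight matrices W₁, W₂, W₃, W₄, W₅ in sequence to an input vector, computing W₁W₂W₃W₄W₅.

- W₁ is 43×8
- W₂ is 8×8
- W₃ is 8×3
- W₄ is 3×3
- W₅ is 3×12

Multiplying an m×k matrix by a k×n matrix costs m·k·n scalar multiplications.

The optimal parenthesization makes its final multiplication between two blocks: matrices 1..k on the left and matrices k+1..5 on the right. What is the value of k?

4

Adjacent pairs: W₁W₂ = 43·8·8 = 2752; W₂W₃ = 8·8·3 = 192; W₃W₄ = 8·3·3 = 72; W₄W₅ = 3·3·12 = 108.
Length 3: W₁..W₃: k=1: 0+192+43·8·3=1224; k=2: 2752+0+43·8·3=3784 → min 1224 | W₂..W₄: k=2: 0+72+8·8·3=264; k=3: 192+0+8·3·3=264 → min 264 | W₃..W₅: k=3: 0+108+8·3·12=396; k=4: 72+0+8·3·12=360 → min 360.
Length 4: W₁..W₄: k=1: 0+264+43·8·3=1296; k=2: 2752+72+43·8·3=3856; k=3: 1224+0+43·3·3=1611 → min 1296 | W₂..W₅: k=2: 0+360+8·8·12=1128; k=3: 192+108+8·3·12=588; k=4: 264+0+8·3·12=552 → min 552.
Top-level splits: k=1: (W₁..W₁)·(W₂..W₅) → 0+552+43·8·12 = 4680; k=2: (W₁..W₂)·(W₃..W₅) → 2752+360+43·8·12 = 7240; k=3: (W₁..W₃)·(W₄..W₅) → 1224+108+43·3·12 = 2880; k=4: (W₁..W₄)·(W₅..W₅) → 1296+0+43·3·12 = 2844.
Best split is after W₄, i.e. k = 4.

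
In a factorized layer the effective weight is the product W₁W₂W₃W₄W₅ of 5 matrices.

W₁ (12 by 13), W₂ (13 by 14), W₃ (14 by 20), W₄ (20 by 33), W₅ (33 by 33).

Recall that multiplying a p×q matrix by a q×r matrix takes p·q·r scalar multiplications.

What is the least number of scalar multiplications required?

Adjacent pairs: W₁W₂ = 12·13·14 = 2184; W₂W₃ = 13·14·20 = 3640; W₃W₄ = 14·20·33 = 9240; W₄W₅ = 20·33·33 = 21780.
Length 3: W₁..W₃: k=1: 0+3640+12·13·20=6760; k=2: 2184+0+12·14·20=5544 → min 5544 | W₂..W₄: k=2: 0+9240+13·14·33=15246; k=3: 3640+0+13·20·33=12220 → min 12220 | W₃..W₅: k=3: 0+21780+14·20·33=31020; k=4: 9240+0+14·33·33=24486 → min 24486.
Length 4: W₁..W₄: k=1: 0+12220+12·13·33=17368; k=2: 2184+9240+12·14·33=16968; k=3: 5544+0+12·20·33=13464 → min 13464 | W₂..W₅: k=2: 0+24486+13·14·33=30492; k=3: 3640+21780+13·20·33=34000; k=4: 12220+0+13·33·33=26377 → min 26377.
Length 5: W₁..W₅: k=1: 0+26377+12·13·33=31525; k=2: 2184+24486+12·14·33=32214; k=3: 5544+21780+12·20·33=35244; k=4: 13464+0+12·33·33=26532 → min 26532.
Optimal order: ((((W₁W₂)W₃)W₄)W₅) with cost 26532.

26532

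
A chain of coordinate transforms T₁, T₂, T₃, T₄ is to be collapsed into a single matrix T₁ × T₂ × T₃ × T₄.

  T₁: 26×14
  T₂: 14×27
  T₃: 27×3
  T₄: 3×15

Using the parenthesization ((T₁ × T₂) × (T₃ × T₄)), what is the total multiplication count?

21573

(T₁ × T₂): 26×14 by 14×27 → 26×27, cost 26·14·27 = 9828
(T₃ × T₄): 27×3 by 3×15 → 27×15, cost 27·3·15 = 1215
((T₁ × T₂) × (T₃ × T₄)): 26×27 by 27×15 → 26×15, cost 26·27·15 = 10530; cumulative 21573
Total: 21573 scalar multiplications.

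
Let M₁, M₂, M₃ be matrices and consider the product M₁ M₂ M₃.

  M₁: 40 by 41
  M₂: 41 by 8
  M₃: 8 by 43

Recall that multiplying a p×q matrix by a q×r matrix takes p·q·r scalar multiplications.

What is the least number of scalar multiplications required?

Order (M₁ (M₂ M₃)): (M₂ M₃): 41×8 by 8×43 → 41×43, cost 41·8·43 = 14104; (M₁ (M₂ M₃)): 40×41 by 41×43 → 40×43, cost 40·41·43 = 70520; cumulative 84624. Total 84624.
Order ((M₁ M₂) M₃): (M₁ M₂): 40×41 by 41×8 → 40×8, cost 40·41·8 = 13120; ((M₁ M₂) M₃): 40×8 by 8×43 → 40×43, cost 40·8·43 = 13760; cumulative 26880. Total 26880.
Minimum: 26880.

26880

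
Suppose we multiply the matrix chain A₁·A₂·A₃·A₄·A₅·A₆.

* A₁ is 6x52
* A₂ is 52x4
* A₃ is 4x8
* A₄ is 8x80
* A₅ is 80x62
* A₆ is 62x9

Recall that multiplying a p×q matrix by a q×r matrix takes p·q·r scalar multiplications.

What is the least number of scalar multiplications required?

26096

Adjacent pairs: A₁A₂ = 6·52·4 = 1248; A₂A₃ = 52·4·8 = 1664; A₃A₄ = 4·8·80 = 2560; A₄A₅ = 8·80·62 = 39680; A₅A₆ = 80·62·9 = 44640.
Length 3: A₁..A₃: k=1: 0+1664+6·52·8=4160; k=2: 1248+0+6·4·8=1440 → min 1440 | A₂..A₄: k=2: 0+2560+52·4·80=19200; k=3: 1664+0+52·8·80=34944 → min 19200 | A₃..A₅: k=3: 0+39680+4·8·62=41664; k=4: 2560+0+4·80·62=22400 → min 22400 | A₄..A₆: k=4: 0+44640+8·80·9=50400; k=5: 39680+0+8·62·9=44144 → min 44144.
Length 4: A₁..A₄: k=1: 0+19200+6·52·80=44160; k=2: 1248+2560+6·4·80=5728; k=3: 1440+0+6·8·80=5280 → min 5280 | A₂..A₅: k=2: 0+22400+52·4·62=35296; k=3: 1664+39680+52·8·62=67136; k=4: 19200+0+52·80·62=277120 → min 35296 | A₃..A₆: k=3: 0+44144+4·8·9=44432; k=4: 2560+44640+4·80·9=50080; k=5: 22400+0+4·62·9=24632 → min 24632.
Length 5: A₁..A₅: k=1: 0+35296+6·52·62=54640; k=2: 1248+22400+6·4·62=25136; k=3: 1440+39680+6·8·62=44096; k=4: 5280+0+6·80·62=35040 → min 25136 | A₂..A₆: k=2: 0+24632+52·4·9=26504; k=3: 1664+44144+52·8·9=49552; k=4: 19200+44640+52·80·9=101280; k=5: 35296+0+52·62·9=64312 → min 26504.
Length 6: A₁..A₆: k=1: 0+26504+6·52·9=29312; k=2: 1248+24632+6·4·9=26096; k=3: 1440+44144+6·8·9=46016; k=4: 5280+44640+6·80·9=54240; k=5: 25136+0+6·62·9=28484 → min 26096.
Optimal order: ((A₁·A₂)·(((A₃·A₄)·A₅)·A₆)) with cost 26096.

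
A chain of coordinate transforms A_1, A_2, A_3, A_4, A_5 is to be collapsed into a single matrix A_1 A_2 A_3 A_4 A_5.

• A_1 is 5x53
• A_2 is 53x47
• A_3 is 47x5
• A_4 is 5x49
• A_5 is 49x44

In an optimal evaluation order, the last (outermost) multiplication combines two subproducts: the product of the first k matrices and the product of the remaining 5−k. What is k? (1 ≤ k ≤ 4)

3

Adjacent pairs: A_1A_2 = 5·53·47 = 12455; A_2A_3 = 53·47·5 = 12455; A_3A_4 = 47·5·49 = 11515; A_4A_5 = 5·49·44 = 10780.
Length 3: A_1..A_3: k=1: 0+12455+5·53·5=13780; k=2: 12455+0+5·47·5=13630 → min 13630 | A_2..A_4: k=2: 0+11515+53·47·49=133574; k=3: 12455+0+53·5·49=25440 → min 25440 | A_3..A_5: k=3: 0+10780+47·5·44=21120; k=4: 11515+0+47·49·44=112847 → min 21120.
Length 4: A_1..A_4: k=1: 0+25440+5·53·49=38425; k=2: 12455+11515+5·47·49=35485; k=3: 13630+0+5·5·49=14855 → min 14855 | A_2..A_5: k=2: 0+21120+53·47·44=130724; k=3: 12455+10780+53·5·44=34895; k=4: 25440+0+53·49·44=139708 → min 34895.
Top-level splits: k=1: (A_1..A_1)·(A_2..A_5) → 0+34895+5·53·44 = 46555; k=2: (A_1..A_2)·(A_3..A_5) → 12455+21120+5·47·44 = 43915; k=3: (A_1..A_3)·(A_4..A_5) → 13630+10780+5·5·44 = 25510; k=4: (A_1..A_4)·(A_5..A_5) → 14855+0+5·49·44 = 25635.
Best split is after A_3, i.e. k = 3.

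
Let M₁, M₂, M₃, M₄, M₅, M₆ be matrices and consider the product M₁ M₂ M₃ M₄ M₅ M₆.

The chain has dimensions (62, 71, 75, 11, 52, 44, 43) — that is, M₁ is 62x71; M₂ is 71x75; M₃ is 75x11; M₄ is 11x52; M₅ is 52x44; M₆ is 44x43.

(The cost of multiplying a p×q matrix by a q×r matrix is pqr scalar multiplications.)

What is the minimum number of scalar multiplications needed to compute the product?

Adjacent pairs: M₁M₂ = 62·71·75 = 330150; M₂M₃ = 71·75·11 = 58575; M₃M₄ = 75·11·52 = 42900; M₄M₅ = 11·52·44 = 25168; M₅M₆ = 52·44·43 = 98384.
Length 3: M₁..M₃: k=1: 0+58575+62·71·11=106997; k=2: 330150+0+62·75·11=381300 → min 106997 | M₂..M₄: k=2: 0+42900+71·75·52=319800; k=3: 58575+0+71·11·52=99187 → min 99187 | M₃..M₅: k=3: 0+25168+75·11·44=61468; k=4: 42900+0+75·52·44=214500 → min 61468 | M₄..M₆: k=4: 0+98384+11·52·43=122980; k=5: 25168+0+11·44·43=45980 → min 45980.
Length 4: M₁..M₄: k=1: 0+99187+62·71·52=328091; k=2: 330150+42900+62·75·52=614850; k=3: 106997+0+62·11·52=142461 → min 142461 | M₂..M₅: k=2: 0+61468+71·75·44=295768; k=3: 58575+25168+71·11·44=118107; k=4: 99187+0+71·52·44=261635 → min 118107 | M₃..M₆: k=3: 0+45980+75·11·43=81455; k=4: 42900+98384+75·52·43=308984; k=5: 61468+0+75·44·43=203368 → min 81455.
Length 5: M₁..M₅: k=1: 0+118107+62·71·44=311795; k=2: 330150+61468+62·75·44=596218; k=3: 106997+25168+62·11·44=162173; k=4: 142461+0+62·52·44=284317 → min 162173 | M₂..M₆: k=2: 0+81455+71·75·43=310430; k=3: 58575+45980+71·11·43=138138; k=4: 99187+98384+71·52·43=356327; k=5: 118107+0+71·44·43=252439 → min 138138.
Length 6: M₁..M₆: k=1: 0+138138+62·71·43=327424; k=2: 330150+81455+62·75·43=611555; k=3: 106997+45980+62·11·43=182303; k=4: 142461+98384+62·52·43=379477; k=5: 162173+0+62·44·43=279477 → min 182303.
Optimal order: ((M₁ (M₂ M₃)) ((M₄ M₅) M₆)) with cost 182303.

182303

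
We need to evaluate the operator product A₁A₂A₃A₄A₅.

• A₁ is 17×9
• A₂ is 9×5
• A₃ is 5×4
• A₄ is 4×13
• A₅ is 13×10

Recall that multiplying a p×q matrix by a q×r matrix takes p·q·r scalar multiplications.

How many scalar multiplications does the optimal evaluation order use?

Adjacent pairs: A₁A₂ = 17·9·5 = 765; A₂A₃ = 9·5·4 = 180; A₃A₄ = 5·4·13 = 260; A₄A₅ = 4·13·10 = 520.
Length 3: A₁..A₃: k=1: 0+180+17·9·4=792; k=2: 765+0+17·5·4=1105 → min 792 | A₂..A₄: k=2: 0+260+9·5·13=845; k=3: 180+0+9·4·13=648 → min 648 | A₃..A₅: k=3: 0+520+5·4·10=720; k=4: 260+0+5·13·10=910 → min 720.
Length 4: A₁..A₄: k=1: 0+648+17·9·13=2637; k=2: 765+260+17·5·13=2130; k=3: 792+0+17·4·13=1676 → min 1676 | A₂..A₅: k=2: 0+720+9·5·10=1170; k=3: 180+520+9·4·10=1060; k=4: 648+0+9·13·10=1818 → min 1060.
Length 5: A₁..A₅: k=1: 0+1060+17·9·10=2590; k=2: 765+720+17·5·10=2335; k=3: 792+520+17·4·10=1992; k=4: 1676+0+17·13·10=3886 → min 1992.
Optimal order: ((A₁(A₂A₃))(A₄A₅)) with cost 1992.

1992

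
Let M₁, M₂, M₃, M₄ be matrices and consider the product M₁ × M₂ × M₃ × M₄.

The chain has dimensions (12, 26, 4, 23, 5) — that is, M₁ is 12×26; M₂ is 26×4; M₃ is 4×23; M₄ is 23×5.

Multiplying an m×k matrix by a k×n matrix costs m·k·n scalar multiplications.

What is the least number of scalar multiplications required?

Adjacent pairs: M₁M₂ = 12·26·4 = 1248; M₂M₃ = 26·4·23 = 2392; M₃M₄ = 4·23·5 = 460.
Length 3: M₁..M₃: k=1: 0+2392+12·26·23=9568; k=2: 1248+0+12·4·23=2352 → min 2352 | M₂..M₄: k=2: 0+460+26·4·5=980; k=3: 2392+0+26·23·5=5382 → min 980.
Length 4: M₁..M₄: k=1: 0+980+12·26·5=2540; k=2: 1248+460+12·4·5=1948; k=3: 2352+0+12·23·5=3732 → min 1948.
Optimal order: ((M₁ × M₂) × (M₃ × M₄)) with cost 1948.

1948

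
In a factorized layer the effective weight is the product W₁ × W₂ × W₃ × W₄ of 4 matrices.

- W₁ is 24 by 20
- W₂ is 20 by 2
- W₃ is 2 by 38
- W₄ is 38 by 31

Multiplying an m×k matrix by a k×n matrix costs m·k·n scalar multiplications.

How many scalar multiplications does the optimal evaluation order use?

Adjacent pairs: W₁W₂ = 24·20·2 = 960; W₂W₃ = 20·2·38 = 1520; W₃W₄ = 2·38·31 = 2356.
Length 3: W₁..W₃: k=1: 0+1520+24·20·38=19760; k=2: 960+0+24·2·38=2784 → min 2784 | W₂..W₄: k=2: 0+2356+20·2·31=3596; k=3: 1520+0+20·38·31=25080 → min 3596.
Length 4: W₁..W₄: k=1: 0+3596+24·20·31=18476; k=2: 960+2356+24·2·31=4804; k=3: 2784+0+24·38·31=31056 → min 4804.
Optimal order: ((W₁ × W₂) × (W₃ × W₄)) with cost 4804.

4804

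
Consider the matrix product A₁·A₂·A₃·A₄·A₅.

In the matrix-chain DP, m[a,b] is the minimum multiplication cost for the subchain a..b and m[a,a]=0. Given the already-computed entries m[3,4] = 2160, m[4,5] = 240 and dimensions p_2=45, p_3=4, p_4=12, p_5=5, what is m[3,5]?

1140

m[3,5] = min over k∈[3,4] of m[3,k]+m[k+1,5]+p_{2}·p_k·p_{5}.
k=3: 0 + 240 + 45·4·5 = 1140; k=4: 2160 + 0 + 45·12·5 = 4860.
Minimum: 1140 at k=3.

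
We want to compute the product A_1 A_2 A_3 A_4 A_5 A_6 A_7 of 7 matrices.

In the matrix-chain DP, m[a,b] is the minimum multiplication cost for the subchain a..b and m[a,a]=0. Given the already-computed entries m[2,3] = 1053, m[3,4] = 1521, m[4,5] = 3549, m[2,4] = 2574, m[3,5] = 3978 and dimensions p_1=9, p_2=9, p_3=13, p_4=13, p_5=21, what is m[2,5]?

m[2,5] = min over k∈[2,4] of m[2,k]+m[k+1,5]+p_{1}·p_k·p_{5}.
k=2: 0 + 3978 + 9·9·21 = 5679; k=3: 1053 + 3549 + 9·13·21 = 7059; k=4: 2574 + 0 + 9·13·21 = 5031.
Minimum: 5031 at k=4.

5031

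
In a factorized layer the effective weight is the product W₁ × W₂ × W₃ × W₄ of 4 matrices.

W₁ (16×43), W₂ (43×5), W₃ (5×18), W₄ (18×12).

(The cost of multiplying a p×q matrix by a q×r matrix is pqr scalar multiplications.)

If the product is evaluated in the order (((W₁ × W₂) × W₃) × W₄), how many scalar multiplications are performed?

8336

(W₁ × W₂): 16×43 by 43×5 → 16×5, cost 16·43·5 = 3440
((W₁ × W₂) × W₃): 16×5 by 5×18 → 16×18, cost 16·5·18 = 1440; cumulative 4880
(((W₁ × W₂) × W₃) × W₄): 16×18 by 18×12 → 16×12, cost 16·18·12 = 3456; cumulative 8336
Total: 8336 scalar multiplications.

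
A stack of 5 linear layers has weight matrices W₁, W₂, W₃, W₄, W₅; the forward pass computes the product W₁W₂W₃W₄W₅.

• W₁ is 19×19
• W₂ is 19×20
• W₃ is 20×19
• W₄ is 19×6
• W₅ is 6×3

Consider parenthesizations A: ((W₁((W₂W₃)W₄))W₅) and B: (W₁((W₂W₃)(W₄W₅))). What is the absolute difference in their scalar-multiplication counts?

2166

Order A = ((W₁((W₂W₃)W₄))W₅): (W₂W₃): 19×20 by 20×19 → 19×19, cost 19·20·19 = 7220; ((W₂W₃)W₄): 19×19 by 19×6 → 19×6, cost 19·19·6 = 2166; cumulative 9386; (W₁((W₂W₃)W₄)): 19×19 by 19×6 → 19×6, cost 19·19·6 = 2166; cumulative 11552; ((W₁((W₂W₃)W₄))W₅): 19×6 by 6×3 → 19×3, cost 19·6·3 = 342; cumulative 11894. Total 11894.
Order B = (W₁((W₂W₃)(W₄W₅))): (W₂W₃): 19×20 by 20×19 → 19×19, cost 19·20·19 = 7220; (W₄W₅): 19×6 by 6×3 → 19×3, cost 19·6·3 = 342; ((W₂W₃)(W₄W₅)): 19×19 by 19×3 → 19×3, cost 19·19·3 = 1083; cumulative 8645; (W₁((W₂W₃)(W₄W₅))): 19×19 by 19×3 → 19×3, cost 19·19·3 = 1083; cumulative 9728. Total 9728.
Difference: |11894 − 9728| = 2166.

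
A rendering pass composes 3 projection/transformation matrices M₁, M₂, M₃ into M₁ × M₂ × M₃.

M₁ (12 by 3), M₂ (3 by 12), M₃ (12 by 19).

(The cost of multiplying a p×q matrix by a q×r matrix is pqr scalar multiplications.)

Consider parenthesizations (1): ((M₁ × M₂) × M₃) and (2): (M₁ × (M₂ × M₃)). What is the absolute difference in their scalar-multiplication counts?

Order (1) = ((M₁ × M₂) × M₃): (M₁ × M₂): 12×3 by 3×12 → 12×12, cost 12·3·12 = 432; ((M₁ × M₂) × M₃): 12×12 by 12×19 → 12×19, cost 12·12·19 = 2736; cumulative 3168. Total 3168.
Order (2) = (M₁ × (M₂ × M₃)): (M₂ × M₃): 3×12 by 12×19 → 3×19, cost 3·12·19 = 684; (M₁ × (M₂ × M₃)): 12×3 by 3×19 → 12×19, cost 12·3·19 = 684; cumulative 1368. Total 1368.
Difference: |3168 − 1368| = 1800.

1800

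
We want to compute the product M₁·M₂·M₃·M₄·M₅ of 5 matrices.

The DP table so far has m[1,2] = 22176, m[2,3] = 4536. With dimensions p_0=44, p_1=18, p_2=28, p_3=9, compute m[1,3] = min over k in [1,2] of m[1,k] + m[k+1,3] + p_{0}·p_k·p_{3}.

m[1,3] = min over k∈[1,2] of m[1,k]+m[k+1,3]+p_{0}·p_k·p_{3}.
k=1: 0 + 4536 + 44·18·9 = 11664; k=2: 22176 + 0 + 44·28·9 = 33264.
Minimum: 11664 at k=1.

11664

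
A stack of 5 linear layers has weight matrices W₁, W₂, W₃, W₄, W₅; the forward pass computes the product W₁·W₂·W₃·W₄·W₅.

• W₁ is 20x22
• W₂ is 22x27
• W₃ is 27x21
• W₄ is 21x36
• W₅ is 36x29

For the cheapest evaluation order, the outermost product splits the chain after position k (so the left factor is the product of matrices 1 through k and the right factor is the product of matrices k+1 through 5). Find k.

Adjacent pairs: W₁W₂ = 20·22·27 = 11880; W₂W₃ = 22·27·21 = 12474; W₃W₄ = 27·21·36 = 20412; W₄W₅ = 21·36·29 = 21924.
Length 3: W₁..W₃: k=1: 0+12474+20·22·21=21714; k=2: 11880+0+20·27·21=23220 → min 21714 | W₂..W₄: k=2: 0+20412+22·27·36=41796; k=3: 12474+0+22·21·36=29106 → min 29106 | W₃..W₅: k=3: 0+21924+27·21·29=38367; k=4: 20412+0+27·36·29=48600 → min 38367.
Length 4: W₁..W₄: k=1: 0+29106+20·22·36=44946; k=2: 11880+20412+20·27·36=51732; k=3: 21714+0+20·21·36=36834 → min 36834 | W₂..W₅: k=2: 0+38367+22·27·29=55593; k=3: 12474+21924+22·21·29=47796; k=4: 29106+0+22·36·29=52074 → min 47796.
Top-level splits: k=1: (W₁..W₁)·(W₂..W₅) → 0+47796+20·22·29 = 60556; k=2: (W₁..W₂)·(W₃..W₅) → 11880+38367+20·27·29 = 65907; k=3: (W₁..W₃)·(W₄..W₅) → 21714+21924+20·21·29 = 55818; k=4: (W₁..W₄)·(W₅..W₅) → 36834+0+20·36·29 = 57714.
Best split is after W₃, i.e. k = 3.

3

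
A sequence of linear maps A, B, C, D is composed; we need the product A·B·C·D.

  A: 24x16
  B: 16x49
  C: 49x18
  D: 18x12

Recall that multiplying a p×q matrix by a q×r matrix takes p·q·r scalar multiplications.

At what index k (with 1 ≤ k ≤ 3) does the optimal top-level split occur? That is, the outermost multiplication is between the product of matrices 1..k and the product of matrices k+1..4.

Adjacent pairs: AB = 24·16·49 = 18816; BC = 16·49·18 = 14112; CD = 49·18·12 = 10584.
Length 3: A..C: k=1: 0+14112+24·16·18=21024; k=2: 18816+0+24·49·18=39984 → min 21024 | B..D: k=2: 0+10584+16·49·12=19992; k=3: 14112+0+16·18·12=17568 → min 17568.
Top-level splits: k=1: (A..A)·(B..D) → 0+17568+24·16·12 = 22176; k=2: (A..B)·(C..D) → 18816+10584+24·49·12 = 43512; k=3: (A..C)·(D..D) → 21024+0+24·18·12 = 26208.
Best split is after A, i.e. k = 1.

1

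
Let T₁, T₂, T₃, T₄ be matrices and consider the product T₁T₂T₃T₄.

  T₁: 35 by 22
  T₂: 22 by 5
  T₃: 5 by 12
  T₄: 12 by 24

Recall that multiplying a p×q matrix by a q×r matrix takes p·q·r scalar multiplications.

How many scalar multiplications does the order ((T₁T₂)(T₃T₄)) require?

(T₁T₂): 35×22 by 22×5 → 35×5, cost 35·22·5 = 3850
(T₃T₄): 5×12 by 12×24 → 5×24, cost 5·12·24 = 1440
((T₁T₂)(T₃T₄)): 35×5 by 5×24 → 35×24, cost 35·5·24 = 4200; cumulative 9490
Total: 9490 scalar multiplications.

9490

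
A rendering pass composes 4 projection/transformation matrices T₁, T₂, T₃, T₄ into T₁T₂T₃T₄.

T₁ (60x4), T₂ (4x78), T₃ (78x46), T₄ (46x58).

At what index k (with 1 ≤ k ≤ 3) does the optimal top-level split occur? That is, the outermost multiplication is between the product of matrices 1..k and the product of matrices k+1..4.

Adjacent pairs: T₁T₂ = 60·4·78 = 18720; T₂T₃ = 4·78·46 = 14352; T₃T₄ = 78·46·58 = 208104.
Length 3: T₁..T₃: k=1: 0+14352+60·4·46=25392; k=2: 18720+0+60·78·46=234000 → min 25392 | T₂..T₄: k=2: 0+208104+4·78·58=226200; k=3: 14352+0+4·46·58=25024 → min 25024.
Top-level splits: k=1: (T₁..T₁)·(T₂..T₄) → 0+25024+60·4·58 = 38944; k=2: (T₁..T₂)·(T₃..T₄) → 18720+208104+60·78·58 = 498264; k=3: (T₁..T₃)·(T₄..T₄) → 25392+0+60·46·58 = 185472.
Best split is after T₁, i.e. k = 1.

1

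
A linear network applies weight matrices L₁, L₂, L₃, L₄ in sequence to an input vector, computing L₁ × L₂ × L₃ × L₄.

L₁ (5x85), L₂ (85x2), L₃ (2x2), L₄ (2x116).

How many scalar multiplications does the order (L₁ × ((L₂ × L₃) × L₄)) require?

(L₂ × L₃): 85×2 by 2×2 → 85×2, cost 85·2·2 = 340
((L₂ × L₃) × L₄): 85×2 by 2×116 → 85×116, cost 85·2·116 = 19720; cumulative 20060
(L₁ × ((L₂ × L₃) × L₄)): 5×85 by 85×116 → 5×116, cost 5·85·116 = 49300; cumulative 69360
Total: 69360 scalar multiplications.

69360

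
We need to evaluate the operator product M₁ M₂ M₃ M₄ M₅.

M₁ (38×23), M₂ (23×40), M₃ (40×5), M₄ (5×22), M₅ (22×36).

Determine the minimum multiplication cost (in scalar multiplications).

19770

Adjacent pairs: M₁M₂ = 38·23·40 = 34960; M₂M₃ = 23·40·5 = 4600; M₃M₄ = 40·5·22 = 4400; M₄M₅ = 5·22·36 = 3960.
Length 3: M₁..M₃: k=1: 0+4600+38·23·5=8970; k=2: 34960+0+38·40·5=42560 → min 8970 | M₂..M₄: k=2: 0+4400+23·40·22=24640; k=3: 4600+0+23·5·22=7130 → min 7130 | M₃..M₅: k=3: 0+3960+40·5·36=11160; k=4: 4400+0+40·22·36=36080 → min 11160.
Length 4: M₁..M₄: k=1: 0+7130+38·23·22=26358; k=2: 34960+4400+38·40·22=72800; k=3: 8970+0+38·5·22=13150 → min 13150 | M₂..M₅: k=2: 0+11160+23·40·36=44280; k=3: 4600+3960+23·5·36=12700; k=4: 7130+0+23·22·36=25346 → min 12700.
Length 5: M₁..M₅: k=1: 0+12700+38·23·36=44164; k=2: 34960+11160+38·40·36=100840; k=3: 8970+3960+38·5·36=19770; k=4: 13150+0+38·22·36=43246 → min 19770.
Optimal order: ((M₁ (M₂ M₃)) (M₄ M₅)) with cost 19770.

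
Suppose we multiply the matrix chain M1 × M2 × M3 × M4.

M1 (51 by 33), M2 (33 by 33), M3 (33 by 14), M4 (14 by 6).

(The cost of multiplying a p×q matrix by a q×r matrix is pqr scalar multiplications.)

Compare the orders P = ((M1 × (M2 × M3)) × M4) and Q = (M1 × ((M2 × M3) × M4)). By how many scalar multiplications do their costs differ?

14976

Order P = ((M1 × (M2 × M3)) × M4): (M2 × M3): 33×33 by 33×14 → 33×14, cost 33·33·14 = 15246; (M1 × (M2 × M3)): 51×33 by 33×14 → 51×14, cost 51·33·14 = 23562; cumulative 38808; ((M1 × (M2 × M3)) × M4): 51×14 by 14×6 → 51×6, cost 51·14·6 = 4284; cumulative 43092. Total 43092.
Order Q = (M1 × ((M2 × M3) × M4)): (M2 × M3): 33×33 by 33×14 → 33×14, cost 33·33·14 = 15246; ((M2 × M3) × M4): 33×14 by 14×6 → 33×6, cost 33·14·6 = 2772; cumulative 18018; (M1 × ((M2 × M3) × M4)): 51×33 by 33×6 → 51×6, cost 51·33·6 = 10098; cumulative 28116. Total 28116.
Difference: |43092 − 28116| = 14976.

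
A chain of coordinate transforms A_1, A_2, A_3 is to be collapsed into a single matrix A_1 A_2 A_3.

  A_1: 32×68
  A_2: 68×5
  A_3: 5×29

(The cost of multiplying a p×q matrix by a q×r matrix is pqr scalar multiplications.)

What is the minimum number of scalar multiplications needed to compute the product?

15520

Order (A_1 (A_2 A_3)): (A_2 A_3): 68×5 by 5×29 → 68×29, cost 68·5·29 = 9860; (A_1 (A_2 A_3)): 32×68 by 68×29 → 32×29, cost 32·68·29 = 63104; cumulative 72964. Total 72964.
Order ((A_1 A_2) A_3): (A_1 A_2): 32×68 by 68×5 → 32×5, cost 32·68·5 = 10880; ((A_1 A_2) A_3): 32×5 by 5×29 → 32×29, cost 32·5·29 = 4640; cumulative 15520. Total 15520.
Minimum: 15520.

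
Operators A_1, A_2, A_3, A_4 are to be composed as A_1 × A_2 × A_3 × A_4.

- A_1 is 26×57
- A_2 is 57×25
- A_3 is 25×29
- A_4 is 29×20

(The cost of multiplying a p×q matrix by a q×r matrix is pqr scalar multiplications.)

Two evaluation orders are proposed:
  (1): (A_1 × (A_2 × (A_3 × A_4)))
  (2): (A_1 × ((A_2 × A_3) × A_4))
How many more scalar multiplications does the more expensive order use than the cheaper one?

31385

Order (1) = (A_1 × (A_2 × (A_3 × A_4))): (A_3 × A_4): 25×29 by 29×20 → 25×20, cost 25·29·20 = 14500; (A_2 × (A_3 × A_4)): 57×25 by 25×20 → 57×20, cost 57·25·20 = 28500; cumulative 43000; (A_1 × (A_2 × (A_3 × A_4))): 26×57 by 57×20 → 26×20, cost 26·57·20 = 29640; cumulative 72640. Total 72640.
Order (2) = (A_1 × ((A_2 × A_3) × A_4)): (A_2 × A_3): 57×25 by 25×29 → 57×29, cost 57·25·29 = 41325; ((A_2 × A_3) × A_4): 57×29 by 29×20 → 57×20, cost 57·29·20 = 33060; cumulative 74385; (A_1 × ((A_2 × A_3) × A_4)): 26×57 by 57×20 → 26×20, cost 26·57·20 = 29640; cumulative 104025. Total 104025.
Difference: |72640 − 104025| = 31385.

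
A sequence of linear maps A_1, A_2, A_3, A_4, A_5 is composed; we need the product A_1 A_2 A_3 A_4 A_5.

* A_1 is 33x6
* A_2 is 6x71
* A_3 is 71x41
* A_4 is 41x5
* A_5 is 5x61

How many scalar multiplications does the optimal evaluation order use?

Adjacent pairs: A_1A_2 = 33·6·71 = 14058; A_2A_3 = 6·71·41 = 17466; A_3A_4 = 71·41·5 = 14555; A_4A_5 = 41·5·61 = 12505.
Length 3: A_1..A_3: k=1: 0+17466+33·6·41=25584; k=2: 14058+0+33·71·41=110121 → min 25584 | A_2..A_4: k=2: 0+14555+6·71·5=16685; k=3: 17466+0+6·41·5=18696 → min 16685 | A_3..A_5: k=3: 0+12505+71·41·61=190076; k=4: 14555+0+71·5·61=36210 → min 36210.
Length 4: A_1..A_4: k=1: 0+16685+33·6·5=17675; k=2: 14058+14555+33·71·5=40328; k=3: 25584+0+33·41·5=32349 → min 17675 | A_2..A_5: k=2: 0+36210+6·71·61=62196; k=3: 17466+12505+6·41·61=44977; k=4: 16685+0+6·5·61=18515 → min 18515.
Length 5: A_1..A_5: k=1: 0+18515+33·6·61=30593; k=2: 14058+36210+33·71·61=193191; k=3: 25584+12505+33·41·61=120622; k=4: 17675+0+33·5·61=27740 → min 27740.
Optimal order: ((A_1 (A_2 (A_3 A_4))) A_5) with cost 27740.

27740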